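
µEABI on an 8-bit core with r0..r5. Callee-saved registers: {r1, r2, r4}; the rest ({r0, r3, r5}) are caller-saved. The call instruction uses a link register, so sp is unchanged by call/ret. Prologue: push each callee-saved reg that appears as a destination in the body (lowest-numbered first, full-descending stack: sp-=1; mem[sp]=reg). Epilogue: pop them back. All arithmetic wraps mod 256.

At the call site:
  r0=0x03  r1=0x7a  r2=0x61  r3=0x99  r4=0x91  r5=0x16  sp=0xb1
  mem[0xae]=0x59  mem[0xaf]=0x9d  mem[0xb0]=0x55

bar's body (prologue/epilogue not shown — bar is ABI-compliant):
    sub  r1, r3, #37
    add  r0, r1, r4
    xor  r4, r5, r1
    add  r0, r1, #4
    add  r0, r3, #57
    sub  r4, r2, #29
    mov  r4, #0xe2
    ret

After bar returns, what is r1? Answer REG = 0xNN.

REG = 0x7a

prologue: push r1 → mem[0xb0]=0x7a, sp=0xb0
prologue: push r4 → mem[0xaf]=0x91, sp=0xaf
body[0] sub  r1, r3, #37 → r1=0x74
body[1] add  r0, r1, r4 → r0=0x05
body[2] xor  r4, r5, r1 → r4=0x62
body[3] add  r0, r1, #4 → r0=0x78
body[4] add  r0, r3, #57 → r0=0xd2
body[5] sub  r4, r2, #29 → r4=0x44
body[6] mov  r4, #0xe2 → r4=0xe2
epilogue: pop r4=0x91, sp=0xb0
epilogue: pop r1=0x7a, sp=0xb1
r1 is callee-saved → restored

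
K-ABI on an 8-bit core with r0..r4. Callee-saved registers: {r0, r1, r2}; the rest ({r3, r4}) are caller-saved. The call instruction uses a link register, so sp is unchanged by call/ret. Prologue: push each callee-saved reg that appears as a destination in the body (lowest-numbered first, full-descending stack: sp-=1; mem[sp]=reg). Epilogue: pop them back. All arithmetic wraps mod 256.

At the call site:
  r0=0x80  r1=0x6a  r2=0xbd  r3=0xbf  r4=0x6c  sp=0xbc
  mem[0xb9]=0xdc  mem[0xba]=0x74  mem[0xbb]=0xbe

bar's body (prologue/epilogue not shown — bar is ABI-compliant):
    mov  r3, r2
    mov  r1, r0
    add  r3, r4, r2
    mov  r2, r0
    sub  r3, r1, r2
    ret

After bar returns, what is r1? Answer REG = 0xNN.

prologue: push r1 -> mem[0xbb]=0x6a, sp=0xbb
prologue: push r2 -> mem[0xba]=0xbd, sp=0xba
body[0] mov  r3, r2 -> r3=0xbd
body[1] mov  r1, r0 -> r1=0x80
body[2] add  r3, r4, r2 -> r3=0x29
body[3] mov  r2, r0 -> r2=0x80
body[4] sub  r3, r1, r2 -> r3=0x00
epilogue: pop r2=0xbd, sp=0xbb
epilogue: pop r1=0x6a, sp=0xbc
r1 is callee-saved -> restored

REG = 0x6a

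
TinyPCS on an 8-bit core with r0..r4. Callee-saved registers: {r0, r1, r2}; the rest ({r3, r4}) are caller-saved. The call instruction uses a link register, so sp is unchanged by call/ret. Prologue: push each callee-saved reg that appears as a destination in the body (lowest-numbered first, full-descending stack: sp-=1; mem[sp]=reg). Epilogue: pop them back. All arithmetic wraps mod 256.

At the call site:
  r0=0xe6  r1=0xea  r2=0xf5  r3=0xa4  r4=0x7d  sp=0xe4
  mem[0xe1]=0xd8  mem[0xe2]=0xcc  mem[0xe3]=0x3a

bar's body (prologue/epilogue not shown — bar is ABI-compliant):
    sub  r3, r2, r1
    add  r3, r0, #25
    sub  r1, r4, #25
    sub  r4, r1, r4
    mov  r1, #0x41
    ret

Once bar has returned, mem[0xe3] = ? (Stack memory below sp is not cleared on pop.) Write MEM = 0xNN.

MEM = 0xea

prologue: push r1 -> mem[0xe3]=0xea, sp=0xe3
body[0] sub  r3, r2, r1 -> r3=0x0b
body[1] add  r3, r0, #25 -> r3=0xff
body[2] sub  r1, r4, #25 -> r1=0x64
body[3] sub  r4, r1, r4 -> r4=0xe7
body[4] mov  r1, #0x41 -> r1=0x41
epilogue: pop r1=0xea, sp=0xe4
prologue pushed ['r1'] at ['0xe3']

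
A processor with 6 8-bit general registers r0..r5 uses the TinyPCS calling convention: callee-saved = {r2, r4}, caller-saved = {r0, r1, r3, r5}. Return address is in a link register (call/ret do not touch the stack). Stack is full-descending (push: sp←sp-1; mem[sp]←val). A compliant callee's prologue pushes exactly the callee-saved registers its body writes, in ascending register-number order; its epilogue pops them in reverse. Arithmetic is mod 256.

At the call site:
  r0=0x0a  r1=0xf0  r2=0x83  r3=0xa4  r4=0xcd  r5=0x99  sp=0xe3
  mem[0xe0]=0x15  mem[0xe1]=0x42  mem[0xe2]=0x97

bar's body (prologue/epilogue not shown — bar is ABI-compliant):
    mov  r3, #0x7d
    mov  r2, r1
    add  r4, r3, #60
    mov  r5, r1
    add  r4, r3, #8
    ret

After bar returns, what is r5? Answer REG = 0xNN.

REG = 0xf0

prologue: push r2 -> mem[0xe2]=0x83, sp=0xe2
prologue: push r4 -> mem[0xe1]=0xcd, sp=0xe1
body[0] mov  r3, #0x7d -> r3=0x7d
body[1] mov  r2, r1 -> r2=0xf0
body[2] add  r4, r3, #60 -> r4=0xb9
body[3] mov  r5, r1 -> r5=0xf0
body[4] add  r4, r3, #8 -> r4=0x85
epilogue: pop r4=0xcd, sp=0xe2
epilogue: pop r2=0x83, sp=0xe3
r5 is caller-saved -> body value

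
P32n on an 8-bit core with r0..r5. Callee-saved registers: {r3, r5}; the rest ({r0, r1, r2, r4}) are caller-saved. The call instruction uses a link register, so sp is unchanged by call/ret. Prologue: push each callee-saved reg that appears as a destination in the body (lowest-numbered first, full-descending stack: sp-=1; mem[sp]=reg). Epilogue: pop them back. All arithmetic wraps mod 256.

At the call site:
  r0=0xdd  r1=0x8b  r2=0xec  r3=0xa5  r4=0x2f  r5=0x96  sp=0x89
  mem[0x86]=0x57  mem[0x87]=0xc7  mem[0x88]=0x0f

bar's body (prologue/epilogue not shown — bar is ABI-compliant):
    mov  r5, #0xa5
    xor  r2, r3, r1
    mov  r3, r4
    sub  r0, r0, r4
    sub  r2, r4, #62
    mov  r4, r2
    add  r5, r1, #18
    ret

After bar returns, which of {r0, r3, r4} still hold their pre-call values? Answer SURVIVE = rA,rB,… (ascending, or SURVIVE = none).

SURVIVE = r3

prologue: push r3 → mem[0x88]=0xa5, sp=0x88
prologue: push r5 → mem[0x87]=0x96, sp=0x87
body[0] mov  r5, #0xa5 → r5=0xa5
body[1] xor  r2, r3, r1 → r2=0x2e
body[2] mov  r3, r4 → r3=0x2f
body[3] sub  r0, r0, r4 → r0=0xae
body[4] sub  r2, r4, #62 → r2=0xf1
body[5] mov  r4, r2 → r4=0xf1
body[6] add  r5, r1, #18 → r5=0x9d
epilogue: pop r5=0x96, sp=0x88
epilogue: pop r3=0xa5, sp=0x89
r0: caller-saved, written=True
r3: callee-saved, written=True
r4: caller-saved, written=True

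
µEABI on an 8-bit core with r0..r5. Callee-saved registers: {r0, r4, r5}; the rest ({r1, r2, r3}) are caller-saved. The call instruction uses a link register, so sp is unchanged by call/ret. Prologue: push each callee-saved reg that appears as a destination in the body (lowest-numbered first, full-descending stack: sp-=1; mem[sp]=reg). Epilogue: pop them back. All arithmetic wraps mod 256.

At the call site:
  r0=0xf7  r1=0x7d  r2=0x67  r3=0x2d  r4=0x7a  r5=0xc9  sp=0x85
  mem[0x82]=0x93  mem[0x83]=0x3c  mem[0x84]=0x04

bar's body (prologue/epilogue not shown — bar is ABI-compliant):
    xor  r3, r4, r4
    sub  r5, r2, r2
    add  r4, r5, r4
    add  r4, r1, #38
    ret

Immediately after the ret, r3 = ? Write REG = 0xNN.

prologue: push r4 -> mem[0x84]=0x7a, sp=0x84
prologue: push r5 -> mem[0x83]=0xc9, sp=0x83
body[0] xor  r3, r4, r4 -> r3=0x00
body[1] sub  r5, r2, r2 -> r5=0x00
body[2] add  r4, r5, r4 -> r4=0x7a
body[3] add  r4, r1, #38 -> r4=0xa3
epilogue: pop r5=0xc9, sp=0x84
epilogue: pop r4=0x7a, sp=0x85
r3 is caller-saved -> body value

REG = 0x00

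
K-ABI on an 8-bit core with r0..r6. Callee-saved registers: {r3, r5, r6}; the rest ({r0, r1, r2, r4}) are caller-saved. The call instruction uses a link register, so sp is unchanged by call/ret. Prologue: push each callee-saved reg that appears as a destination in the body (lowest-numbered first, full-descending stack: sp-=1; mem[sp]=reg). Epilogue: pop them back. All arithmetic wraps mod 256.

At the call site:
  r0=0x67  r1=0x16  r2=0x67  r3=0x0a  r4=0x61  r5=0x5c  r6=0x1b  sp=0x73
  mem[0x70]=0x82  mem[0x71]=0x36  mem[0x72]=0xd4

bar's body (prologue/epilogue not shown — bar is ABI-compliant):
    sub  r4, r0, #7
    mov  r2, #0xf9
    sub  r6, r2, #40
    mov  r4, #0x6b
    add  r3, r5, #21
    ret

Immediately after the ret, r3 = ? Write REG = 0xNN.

REG = 0x0a

prologue: push r3 → mem[0x72]=0x0a, sp=0x72
prologue: push r6 → mem[0x71]=0x1b, sp=0x71
body[0] sub  r4, r0, #7 → r4=0x60
body[1] mov  r2, #0xf9 → r2=0xf9
body[2] sub  r6, r2, #40 → r6=0xd1
body[3] mov  r4, #0x6b → r4=0x6b
body[4] add  r3, r5, #21 → r3=0x71
epilogue: pop r6=0x1b, sp=0x72
epilogue: pop r3=0x0a, sp=0x73
r3 is callee-saved → restored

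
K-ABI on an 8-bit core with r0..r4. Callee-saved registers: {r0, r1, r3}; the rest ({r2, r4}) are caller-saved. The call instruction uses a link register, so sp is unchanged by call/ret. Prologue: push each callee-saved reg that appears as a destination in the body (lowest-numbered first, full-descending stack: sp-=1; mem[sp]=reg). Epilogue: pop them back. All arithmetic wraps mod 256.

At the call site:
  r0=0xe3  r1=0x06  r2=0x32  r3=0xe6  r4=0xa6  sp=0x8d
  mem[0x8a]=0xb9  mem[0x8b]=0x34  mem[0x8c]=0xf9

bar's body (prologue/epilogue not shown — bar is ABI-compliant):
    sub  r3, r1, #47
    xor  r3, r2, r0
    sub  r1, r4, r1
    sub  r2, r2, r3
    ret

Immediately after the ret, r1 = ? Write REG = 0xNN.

prologue: push r1 -> mem[0x8c]=0x06, sp=0x8c
prologue: push r3 -> mem[0x8b]=0xe6, sp=0x8b
body[0] sub  r3, r1, #47 -> r3=0xd7
body[1] xor  r3, r2, r0 -> r3=0xd1
body[2] sub  r1, r4, r1 -> r1=0xa0
body[3] sub  r2, r2, r3 -> r2=0x61
epilogue: pop r3=0xe6, sp=0x8c
epilogue: pop r1=0x06, sp=0x8d
r1 is callee-saved -> restored

REG = 0x06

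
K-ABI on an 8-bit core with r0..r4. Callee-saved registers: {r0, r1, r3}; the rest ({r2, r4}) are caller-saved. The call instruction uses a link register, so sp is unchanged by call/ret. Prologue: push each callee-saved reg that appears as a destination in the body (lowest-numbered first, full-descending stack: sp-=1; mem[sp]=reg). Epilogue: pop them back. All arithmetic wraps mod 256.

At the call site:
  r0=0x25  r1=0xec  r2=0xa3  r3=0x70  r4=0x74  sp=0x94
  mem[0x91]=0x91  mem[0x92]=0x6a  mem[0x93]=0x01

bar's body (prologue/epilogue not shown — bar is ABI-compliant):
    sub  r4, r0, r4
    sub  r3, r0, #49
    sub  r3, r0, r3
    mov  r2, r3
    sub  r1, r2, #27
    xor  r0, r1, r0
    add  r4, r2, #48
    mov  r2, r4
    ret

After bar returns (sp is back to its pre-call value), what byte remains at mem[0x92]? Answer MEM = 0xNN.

MEM = 0xec

prologue: push r0 -> mem[0x93]=0x25, sp=0x93
prologue: push r1 -> mem[0x92]=0xec, sp=0x92
prologue: push r3 -> mem[0x91]=0x70, sp=0x91
body[0] sub  r4, r0, r4 -> r4=0xb1
body[1] sub  r3, r0, #49 -> r3=0xf4
body[2] sub  r3, r0, r3 -> r3=0x31
body[3] mov  r2, r3 -> r2=0x31
body[4] sub  r1, r2, #27 -> r1=0x16
body[5] xor  r0, r1, r0 -> r0=0x33
body[6] add  r4, r2, #48 -> r4=0x61
body[7] mov  r2, r4 -> r2=0x61
epilogue: pop r3=0x70, sp=0x92
epilogue: pop r1=0xec, sp=0x93
epilogue: pop r0=0x25, sp=0x94
prologue pushed ['r0', 'r1', 'r3'] at ['0x93', '0x92', '0x91']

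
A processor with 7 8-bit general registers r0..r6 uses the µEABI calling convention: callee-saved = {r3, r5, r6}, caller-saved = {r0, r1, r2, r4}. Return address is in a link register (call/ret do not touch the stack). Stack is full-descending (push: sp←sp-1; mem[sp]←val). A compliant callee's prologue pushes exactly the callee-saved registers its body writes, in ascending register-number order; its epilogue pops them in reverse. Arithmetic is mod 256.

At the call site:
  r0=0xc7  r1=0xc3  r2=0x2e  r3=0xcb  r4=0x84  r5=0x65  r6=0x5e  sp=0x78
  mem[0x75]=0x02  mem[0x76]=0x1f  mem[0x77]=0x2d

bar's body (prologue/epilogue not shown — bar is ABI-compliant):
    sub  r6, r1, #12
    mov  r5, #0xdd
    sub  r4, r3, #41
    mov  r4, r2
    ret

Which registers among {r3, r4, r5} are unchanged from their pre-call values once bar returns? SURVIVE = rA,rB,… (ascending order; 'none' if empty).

prologue: push r5 -> mem[0x77]=0x65, sp=0x77
prologue: push r6 -> mem[0x76]=0x5e, sp=0x76
body[0] sub  r6, r1, #12 -> r6=0xb7
body[1] mov  r5, #0xdd -> r5=0xdd
body[2] sub  r4, r3, #41 -> r4=0xa2
body[3] mov  r4, r2 -> r4=0x2e
epilogue: pop r6=0x5e, sp=0x77
epilogue: pop r5=0x65, sp=0x78
r3: callee-saved, written=False
r4: caller-saved, written=True
r5: callee-saved, written=True

SURVIVE = r3,r5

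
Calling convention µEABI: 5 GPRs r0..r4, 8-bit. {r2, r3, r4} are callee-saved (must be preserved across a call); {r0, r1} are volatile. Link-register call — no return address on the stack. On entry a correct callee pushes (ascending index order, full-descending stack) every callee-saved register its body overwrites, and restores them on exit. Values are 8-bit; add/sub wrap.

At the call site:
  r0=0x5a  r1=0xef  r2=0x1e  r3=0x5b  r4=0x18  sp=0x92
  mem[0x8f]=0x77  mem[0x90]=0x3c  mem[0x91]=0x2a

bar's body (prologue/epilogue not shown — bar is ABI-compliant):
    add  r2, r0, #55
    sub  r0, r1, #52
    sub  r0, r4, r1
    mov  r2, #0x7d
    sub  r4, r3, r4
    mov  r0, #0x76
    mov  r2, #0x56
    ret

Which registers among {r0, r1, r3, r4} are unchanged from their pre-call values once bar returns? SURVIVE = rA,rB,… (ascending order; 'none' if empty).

prologue: push r2 → mem[0x91]=0x1e, sp=0x91
prologue: push r4 → mem[0x90]=0x18, sp=0x90
body[0] add  r2, r0, #55 → r2=0x91
body[1] sub  r0, r1, #52 → r0=0xbb
body[2] sub  r0, r4, r1 → r0=0x29
body[3] mov  r2, #0x7d → r2=0x7d
body[4] sub  r4, r3, r4 → r4=0x43
body[5] mov  r0, #0x76 → r0=0x76
body[6] mov  r2, #0x56 → r2=0x56
epilogue: pop r4=0x18, sp=0x91
epilogue: pop r2=0x1e, sp=0x92
r0: caller-saved, written=True
r1: caller-saved, written=False
r3: callee-saved, written=False
r4: callee-saved, written=True

SURVIVE = r1,r3,r4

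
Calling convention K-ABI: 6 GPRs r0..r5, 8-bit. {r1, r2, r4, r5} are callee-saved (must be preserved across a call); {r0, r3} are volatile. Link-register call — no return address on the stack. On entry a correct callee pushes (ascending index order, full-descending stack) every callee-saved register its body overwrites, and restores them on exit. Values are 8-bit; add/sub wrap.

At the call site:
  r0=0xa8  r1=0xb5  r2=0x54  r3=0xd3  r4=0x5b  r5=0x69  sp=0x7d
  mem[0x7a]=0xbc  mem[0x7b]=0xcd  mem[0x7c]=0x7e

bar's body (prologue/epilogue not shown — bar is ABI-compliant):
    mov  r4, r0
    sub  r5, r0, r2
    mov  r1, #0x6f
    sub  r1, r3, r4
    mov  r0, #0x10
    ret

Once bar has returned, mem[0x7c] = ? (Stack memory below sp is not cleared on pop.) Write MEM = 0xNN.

prologue: push r1 → mem[0x7c]=0xb5, sp=0x7c
prologue: push r4 → mem[0x7b]=0x5b, sp=0x7b
prologue: push r5 → mem[0x7a]=0x69, sp=0x7a
body[0] mov  r4, r0 → r4=0xa8
body[1] sub  r5, r0, r2 → r5=0x54
body[2] mov  r1, #0x6f → r1=0x6f
body[3] sub  r1, r3, r4 → r1=0x2b
body[4] mov  r0, #0x10 → r0=0x10
epilogue: pop r5=0x69, sp=0x7b
epilogue: pop r4=0x5b, sp=0x7c
epilogue: pop r1=0xb5, sp=0x7d
prologue pushed ['r1', 'r4', 'r5'] at ['0x7c', '0x7b', '0x7a']

MEM = 0xb5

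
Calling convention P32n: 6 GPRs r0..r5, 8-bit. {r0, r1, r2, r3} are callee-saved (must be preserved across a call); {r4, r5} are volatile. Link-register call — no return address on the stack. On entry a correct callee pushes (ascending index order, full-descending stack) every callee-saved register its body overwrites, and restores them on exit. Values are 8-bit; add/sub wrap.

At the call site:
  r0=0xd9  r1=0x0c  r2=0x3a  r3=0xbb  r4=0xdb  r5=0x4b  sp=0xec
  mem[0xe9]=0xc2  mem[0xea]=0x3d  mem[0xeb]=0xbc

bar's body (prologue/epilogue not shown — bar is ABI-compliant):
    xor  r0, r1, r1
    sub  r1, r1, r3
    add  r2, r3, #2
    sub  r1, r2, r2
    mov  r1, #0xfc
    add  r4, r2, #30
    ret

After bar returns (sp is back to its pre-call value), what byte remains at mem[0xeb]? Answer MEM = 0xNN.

MEM = 0xd9

prologue: push r0 → mem[0xeb]=0xd9, sp=0xeb
prologue: push r1 → mem[0xea]=0x0c, sp=0xea
prologue: push r2 → mem[0xe9]=0x3a, sp=0xe9
body[0] xor  r0, r1, r1 → r0=0x00
body[1] sub  r1, r1, r3 → r1=0x51
body[2] add  r2, r3, #2 → r2=0xbd
body[3] sub  r1, r2, r2 → r1=0x00
body[4] mov  r1, #0xfc → r1=0xfc
body[5] add  r4, r2, #30 → r4=0xdb
epilogue: pop r2=0x3a, sp=0xea
epilogue: pop r1=0x0c, sp=0xeb
epilogue: pop r0=0xd9, sp=0xec
prologue pushed ['r0', 'r1', 'r2'] at ['0xeb', '0xea', '0xe9']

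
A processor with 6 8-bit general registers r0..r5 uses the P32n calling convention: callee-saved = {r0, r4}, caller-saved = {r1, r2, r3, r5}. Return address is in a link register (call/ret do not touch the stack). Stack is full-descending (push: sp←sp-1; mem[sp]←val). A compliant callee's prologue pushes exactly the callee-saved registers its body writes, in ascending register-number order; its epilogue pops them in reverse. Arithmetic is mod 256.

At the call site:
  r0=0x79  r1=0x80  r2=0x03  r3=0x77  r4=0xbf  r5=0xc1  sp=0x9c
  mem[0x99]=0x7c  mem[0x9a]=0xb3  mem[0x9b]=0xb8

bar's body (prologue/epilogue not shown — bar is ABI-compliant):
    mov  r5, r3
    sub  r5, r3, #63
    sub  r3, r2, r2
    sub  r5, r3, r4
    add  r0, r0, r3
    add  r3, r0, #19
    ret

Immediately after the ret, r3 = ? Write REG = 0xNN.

REG = 0x8c

prologue: push r0 -> mem[0x9b]=0x79, sp=0x9b
body[0] mov  r5, r3 -> r5=0x77
body[1] sub  r5, r3, #63 -> r5=0x38
body[2] sub  r3, r2, r2 -> r3=0x00
body[3] sub  r5, r3, r4 -> r5=0x41
body[4] add  r0, r0, r3 -> r0=0x79
body[5] add  r3, r0, #19 -> r3=0x8c
epilogue: pop r0=0x79, sp=0x9c
r3 is caller-saved -> body value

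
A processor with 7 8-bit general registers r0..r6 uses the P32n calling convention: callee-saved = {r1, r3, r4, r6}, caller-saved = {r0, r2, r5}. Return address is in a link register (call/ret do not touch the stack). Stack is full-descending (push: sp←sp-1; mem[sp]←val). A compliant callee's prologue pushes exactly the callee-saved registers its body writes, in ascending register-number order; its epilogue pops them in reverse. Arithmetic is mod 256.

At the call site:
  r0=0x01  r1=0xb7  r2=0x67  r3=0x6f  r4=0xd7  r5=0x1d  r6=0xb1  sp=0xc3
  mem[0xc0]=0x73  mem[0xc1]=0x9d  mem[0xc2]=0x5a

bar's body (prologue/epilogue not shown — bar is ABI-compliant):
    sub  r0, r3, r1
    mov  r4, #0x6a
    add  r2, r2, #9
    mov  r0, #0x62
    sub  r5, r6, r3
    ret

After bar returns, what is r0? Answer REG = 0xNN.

prologue: push r4 -> mem[0xc2]=0xd7, sp=0xc2
body[0] sub  r0, r3, r1 -> r0=0xb8
body[1] mov  r4, #0x6a -> r4=0x6a
body[2] add  r2, r2, #9 -> r2=0x70
body[3] mov  r0, #0x62 -> r0=0x62
body[4] sub  r5, r6, r3 -> r5=0x42
epilogue: pop r4=0xd7, sp=0xc3
r0 is caller-saved -> body value

REG = 0x62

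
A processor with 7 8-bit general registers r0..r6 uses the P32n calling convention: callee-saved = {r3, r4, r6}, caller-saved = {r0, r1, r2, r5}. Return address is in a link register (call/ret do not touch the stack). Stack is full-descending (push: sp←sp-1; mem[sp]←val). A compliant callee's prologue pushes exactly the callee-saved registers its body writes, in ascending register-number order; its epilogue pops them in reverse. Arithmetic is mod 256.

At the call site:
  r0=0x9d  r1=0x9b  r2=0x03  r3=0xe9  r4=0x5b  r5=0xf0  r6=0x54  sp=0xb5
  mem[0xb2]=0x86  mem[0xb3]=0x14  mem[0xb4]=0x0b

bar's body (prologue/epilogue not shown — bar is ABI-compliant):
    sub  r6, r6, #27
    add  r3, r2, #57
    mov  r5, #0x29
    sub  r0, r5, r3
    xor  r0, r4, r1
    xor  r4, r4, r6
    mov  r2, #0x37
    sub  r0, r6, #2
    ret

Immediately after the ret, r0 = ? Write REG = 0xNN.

prologue: push r3 -> mem[0xb4]=0xe9, sp=0xb4
prologue: push r4 -> mem[0xb3]=0x5b, sp=0xb3
prologue: push r6 -> mem[0xb2]=0x54, sp=0xb2
body[0] sub  r6, r6, #27 -> r6=0x39
body[1] add  r3, r2, #57 -> r3=0x3c
body[2] mov  r5, #0x29 -> r5=0x29
body[3] sub  r0, r5, r3 -> r0=0xed
body[4] xor  r0, r4, r1 -> r0=0xc0
body[5] xor  r4, r4, r6 -> r4=0x62
body[6] mov  r2, #0x37 -> r2=0x37
body[7] sub  r0, r6, #2 -> r0=0x37
epilogue: pop r6=0x54, sp=0xb3
epilogue: pop r4=0x5b, sp=0xb4
epilogue: pop r3=0xe9, sp=0xb5
r0 is caller-saved -> body value

REG = 0x37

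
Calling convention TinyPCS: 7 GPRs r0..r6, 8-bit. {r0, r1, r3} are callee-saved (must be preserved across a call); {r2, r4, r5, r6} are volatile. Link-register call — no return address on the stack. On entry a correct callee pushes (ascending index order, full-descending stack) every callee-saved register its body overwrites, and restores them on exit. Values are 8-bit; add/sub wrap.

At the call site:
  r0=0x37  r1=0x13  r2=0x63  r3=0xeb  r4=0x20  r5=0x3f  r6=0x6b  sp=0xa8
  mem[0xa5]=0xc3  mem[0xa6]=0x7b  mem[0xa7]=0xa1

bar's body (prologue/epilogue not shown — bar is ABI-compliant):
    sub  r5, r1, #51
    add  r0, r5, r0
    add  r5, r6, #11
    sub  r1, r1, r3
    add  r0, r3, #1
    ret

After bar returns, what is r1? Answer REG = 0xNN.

prologue: push r0 → mem[0xa7]=0x37, sp=0xa7
prologue: push r1 → mem[0xa6]=0x13, sp=0xa6
body[0] sub  r5, r1, #51 → r5=0xe0
body[1] add  r0, r5, r0 → r0=0x17
body[2] add  r5, r6, #11 → r5=0x76
body[3] sub  r1, r1, r3 → r1=0x28
body[4] add  r0, r3, #1 → r0=0xec
epilogue: pop r1=0x13, sp=0xa7
epilogue: pop r0=0x37, sp=0xa8
r1 is callee-saved → restored

REG = 0x13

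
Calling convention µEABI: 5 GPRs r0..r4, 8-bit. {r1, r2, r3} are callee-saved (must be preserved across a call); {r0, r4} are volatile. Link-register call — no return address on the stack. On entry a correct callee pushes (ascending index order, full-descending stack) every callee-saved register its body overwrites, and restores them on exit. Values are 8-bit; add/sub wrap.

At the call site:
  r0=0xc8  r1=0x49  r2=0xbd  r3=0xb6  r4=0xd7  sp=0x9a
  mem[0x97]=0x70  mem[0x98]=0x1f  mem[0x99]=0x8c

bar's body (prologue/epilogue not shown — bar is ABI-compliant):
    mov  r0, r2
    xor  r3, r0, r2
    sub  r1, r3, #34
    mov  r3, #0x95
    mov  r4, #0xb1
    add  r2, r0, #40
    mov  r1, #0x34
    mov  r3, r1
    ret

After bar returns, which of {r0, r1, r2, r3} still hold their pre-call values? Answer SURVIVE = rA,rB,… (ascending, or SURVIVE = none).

SURVIVE = r1,r2,r3

prologue: push r1 -> mem[0x99]=0x49, sp=0x99
prologue: push r2 -> mem[0x98]=0xbd, sp=0x98
prologue: push r3 -> mem[0x97]=0xb6, sp=0x97
body[0] mov  r0, r2 -> r0=0xbd
body[1] xor  r3, r0, r2 -> r3=0x00
body[2] sub  r1, r3, #34 -> r1=0xde
body[3] mov  r3, #0x95 -> r3=0x95
body[4] mov  r4, #0xb1 -> r4=0xb1
body[5] add  r2, r0, #40 -> r2=0xe5
body[6] mov  r1, #0x34 -> r1=0x34
body[7] mov  r3, r1 -> r3=0x34
epilogue: pop r3=0xb6, sp=0x98
epilogue: pop r2=0xbd, sp=0x99
epilogue: pop r1=0x49, sp=0x9a
r0: caller-saved, written=True
r1: callee-saved, written=True
r2: callee-saved, written=True
r3: callee-saved, written=True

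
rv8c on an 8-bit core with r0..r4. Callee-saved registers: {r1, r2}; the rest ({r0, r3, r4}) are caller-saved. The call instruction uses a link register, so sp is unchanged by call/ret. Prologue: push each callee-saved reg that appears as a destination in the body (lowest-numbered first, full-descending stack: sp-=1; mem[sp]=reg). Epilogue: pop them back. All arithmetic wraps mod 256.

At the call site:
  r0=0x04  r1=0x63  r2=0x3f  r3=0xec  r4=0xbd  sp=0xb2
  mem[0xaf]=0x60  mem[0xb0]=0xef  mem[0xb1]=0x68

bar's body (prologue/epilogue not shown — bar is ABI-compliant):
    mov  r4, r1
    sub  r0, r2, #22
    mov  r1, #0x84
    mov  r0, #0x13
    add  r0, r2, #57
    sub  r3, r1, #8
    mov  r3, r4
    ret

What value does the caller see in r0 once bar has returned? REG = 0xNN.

REG = 0x78

prologue: push r1 -> mem[0xb1]=0x63, sp=0xb1
body[0] mov  r4, r1 -> r4=0x63
body[1] sub  r0, r2, #22 -> r0=0x29
body[2] mov  r1, #0x84 -> r1=0x84
body[3] mov  r0, #0x13 -> r0=0x13
body[4] add  r0, r2, #57 -> r0=0x78
body[5] sub  r3, r1, #8 -> r3=0x7c
body[6] mov  r3, r4 -> r3=0x63
epilogue: pop r1=0x63, sp=0xb2
r0 is caller-saved -> body value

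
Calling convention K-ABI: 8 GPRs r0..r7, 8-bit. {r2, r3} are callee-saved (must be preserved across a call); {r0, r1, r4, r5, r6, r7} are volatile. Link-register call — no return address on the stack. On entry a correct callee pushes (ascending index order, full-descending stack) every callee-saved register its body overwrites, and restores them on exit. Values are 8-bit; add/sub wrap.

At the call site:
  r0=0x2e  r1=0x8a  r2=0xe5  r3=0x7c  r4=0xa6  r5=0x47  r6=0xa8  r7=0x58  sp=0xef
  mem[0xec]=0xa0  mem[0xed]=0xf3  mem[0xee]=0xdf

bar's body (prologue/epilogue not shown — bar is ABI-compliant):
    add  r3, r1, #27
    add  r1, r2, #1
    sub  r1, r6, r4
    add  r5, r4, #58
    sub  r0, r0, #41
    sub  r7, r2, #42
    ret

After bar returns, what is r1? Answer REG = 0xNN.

prologue: push r3 → mem[0xee]=0x7c, sp=0xee
body[0] add  r3, r1, #27 → r3=0xa5
body[1] add  r1, r2, #1 → r1=0xe6
body[2] sub  r1, r6, r4 → r1=0x02
body[3] add  r5, r4, #58 → r5=0xe0
body[4] sub  r0, r0, #41 → r0=0x05
body[5] sub  r7, r2, #42 → r7=0xbb
epilogue: pop r3=0x7c, sp=0xef
r1 is caller-saved → body value

REG = 0x02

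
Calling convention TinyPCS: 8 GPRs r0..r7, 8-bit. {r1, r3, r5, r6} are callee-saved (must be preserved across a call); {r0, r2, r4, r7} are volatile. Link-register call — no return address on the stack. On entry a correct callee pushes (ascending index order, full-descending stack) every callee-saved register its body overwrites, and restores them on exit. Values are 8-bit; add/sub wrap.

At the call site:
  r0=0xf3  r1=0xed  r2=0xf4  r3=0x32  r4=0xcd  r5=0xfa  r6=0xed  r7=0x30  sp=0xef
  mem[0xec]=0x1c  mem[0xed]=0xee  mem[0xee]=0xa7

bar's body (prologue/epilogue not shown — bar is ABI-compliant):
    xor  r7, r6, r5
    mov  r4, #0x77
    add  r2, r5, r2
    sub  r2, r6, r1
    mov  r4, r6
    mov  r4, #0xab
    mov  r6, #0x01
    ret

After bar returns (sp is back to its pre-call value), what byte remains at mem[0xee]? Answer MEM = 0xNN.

prologue: push r6 -> mem[0xee]=0xed, sp=0xee
body[0] xor  r7, r6, r5 -> r7=0x17
body[1] mov  r4, #0x77 -> r4=0x77
body[2] add  r2, r5, r2 -> r2=0xee
body[3] sub  r2, r6, r1 -> r2=0x00
body[4] mov  r4, r6 -> r4=0xed
body[5] mov  r4, #0xab -> r4=0xab
body[6] mov  r6, #0x01 -> r6=0x01
epilogue: pop r6=0xed, sp=0xef
prologue pushed ['r6'] at ['0xee']

MEM = 0xed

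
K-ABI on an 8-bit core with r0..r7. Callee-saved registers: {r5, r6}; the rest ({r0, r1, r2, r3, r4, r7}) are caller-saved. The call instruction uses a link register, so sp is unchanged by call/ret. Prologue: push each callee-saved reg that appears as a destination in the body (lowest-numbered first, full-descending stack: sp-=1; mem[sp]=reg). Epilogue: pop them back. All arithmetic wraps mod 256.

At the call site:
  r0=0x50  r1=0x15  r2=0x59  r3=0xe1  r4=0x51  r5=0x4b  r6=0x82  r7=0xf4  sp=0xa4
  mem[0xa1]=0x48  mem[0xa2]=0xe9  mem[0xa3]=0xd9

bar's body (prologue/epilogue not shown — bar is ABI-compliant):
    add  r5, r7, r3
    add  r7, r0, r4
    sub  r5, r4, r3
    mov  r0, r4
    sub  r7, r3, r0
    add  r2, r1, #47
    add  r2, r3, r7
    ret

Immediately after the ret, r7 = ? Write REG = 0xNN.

prologue: push r5 → mem[0xa3]=0x4b, sp=0xa3
body[0] add  r5, r7, r3 → r5=0xd5
body[1] add  r7, r0, r4 → r7=0xa1
body[2] sub  r5, r4, r3 → r5=0x70
body[3] mov  r0, r4 → r0=0x51
body[4] sub  r7, r3, r0 → r7=0x90
body[5] add  r2, r1, #47 → r2=0x44
body[6] add  r2, r3, r7 → r2=0x71
epilogue: pop r5=0x4b, sp=0xa4
r7 is caller-saved → body value

REG = 0x90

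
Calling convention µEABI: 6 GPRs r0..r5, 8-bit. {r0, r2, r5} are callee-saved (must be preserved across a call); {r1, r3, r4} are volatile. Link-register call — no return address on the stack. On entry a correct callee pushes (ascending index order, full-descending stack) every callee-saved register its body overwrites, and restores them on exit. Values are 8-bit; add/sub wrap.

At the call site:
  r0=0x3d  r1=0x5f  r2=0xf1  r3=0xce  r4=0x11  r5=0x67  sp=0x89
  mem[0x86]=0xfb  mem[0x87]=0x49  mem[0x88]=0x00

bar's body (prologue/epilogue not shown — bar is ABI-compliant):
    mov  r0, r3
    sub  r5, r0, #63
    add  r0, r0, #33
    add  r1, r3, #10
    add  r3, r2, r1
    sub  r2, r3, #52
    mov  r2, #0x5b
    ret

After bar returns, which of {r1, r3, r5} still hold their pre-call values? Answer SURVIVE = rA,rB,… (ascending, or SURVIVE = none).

prologue: push r0 -> mem[0x88]=0x3d, sp=0x88
prologue: push r2 -> mem[0x87]=0xf1, sp=0x87
prologue: push r5 -> mem[0x86]=0x67, sp=0x86
body[0] mov  r0, r3 -> r0=0xce
body[1] sub  r5, r0, #63 -> r5=0x8f
body[2] add  r0, r0, #33 -> r0=0xef
body[3] add  r1, r3, #10 -> r1=0xd8
body[4] add  r3, r2, r1 -> r3=0xc9
body[5] sub  r2, r3, #52 -> r2=0x95
body[6] mov  r2, #0x5b -> r2=0x5b
epilogue: pop r5=0x67, sp=0x87
epilogue: pop r2=0xf1, sp=0x88
epilogue: pop r0=0x3d, sp=0x89
r1: caller-saved, written=True
r3: caller-saved, written=True
r5: callee-saved, written=True

SURVIVE = r5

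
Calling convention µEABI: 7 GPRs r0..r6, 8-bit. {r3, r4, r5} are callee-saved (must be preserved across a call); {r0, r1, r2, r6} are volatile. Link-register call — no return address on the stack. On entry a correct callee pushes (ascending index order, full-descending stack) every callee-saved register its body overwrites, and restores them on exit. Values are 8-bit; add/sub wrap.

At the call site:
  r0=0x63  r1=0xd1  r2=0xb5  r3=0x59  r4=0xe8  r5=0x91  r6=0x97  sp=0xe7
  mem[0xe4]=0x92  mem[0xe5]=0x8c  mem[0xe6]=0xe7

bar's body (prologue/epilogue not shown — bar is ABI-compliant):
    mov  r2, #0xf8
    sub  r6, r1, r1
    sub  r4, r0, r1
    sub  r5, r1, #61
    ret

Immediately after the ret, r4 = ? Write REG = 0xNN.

REG = 0xe8

prologue: push r4 → mem[0xe6]=0xe8, sp=0xe6
prologue: push r5 → mem[0xe5]=0x91, sp=0xe5
body[0] mov  r2, #0xf8 → r2=0xf8
body[1] sub  r6, r1, r1 → r6=0x00
body[2] sub  r4, r0, r1 → r4=0x92
body[3] sub  r5, r1, #61 → r5=0x94
epilogue: pop r5=0x91, sp=0xe6
epilogue: pop r4=0xe8, sp=0xe7
r4 is callee-saved → restored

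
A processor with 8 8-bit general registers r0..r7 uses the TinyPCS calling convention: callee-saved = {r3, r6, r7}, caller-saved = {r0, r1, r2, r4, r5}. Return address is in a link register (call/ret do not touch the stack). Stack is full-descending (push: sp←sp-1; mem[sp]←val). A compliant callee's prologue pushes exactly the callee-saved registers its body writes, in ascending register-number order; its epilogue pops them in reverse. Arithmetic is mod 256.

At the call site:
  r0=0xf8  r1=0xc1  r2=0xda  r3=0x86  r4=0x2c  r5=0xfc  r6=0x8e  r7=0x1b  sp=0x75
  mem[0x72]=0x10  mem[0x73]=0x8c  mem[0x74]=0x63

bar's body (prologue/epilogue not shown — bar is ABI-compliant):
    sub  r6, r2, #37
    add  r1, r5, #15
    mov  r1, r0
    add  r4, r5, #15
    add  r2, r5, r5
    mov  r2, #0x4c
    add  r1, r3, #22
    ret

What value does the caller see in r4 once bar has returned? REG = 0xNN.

REG = 0x0b

prologue: push r6 -> mem[0x74]=0x8e, sp=0x74
body[0] sub  r6, r2, #37 -> r6=0xb5
body[1] add  r1, r5, #15 -> r1=0x0b
body[2] mov  r1, r0 -> r1=0xf8
body[3] add  r4, r5, #15 -> r4=0x0b
body[4] add  r2, r5, r5 -> r2=0xf8
body[5] mov  r2, #0x4c -> r2=0x4c
body[6] add  r1, r3, #22 -> r1=0x9c
epilogue: pop r6=0x8e, sp=0x75
r4 is caller-saved -> body value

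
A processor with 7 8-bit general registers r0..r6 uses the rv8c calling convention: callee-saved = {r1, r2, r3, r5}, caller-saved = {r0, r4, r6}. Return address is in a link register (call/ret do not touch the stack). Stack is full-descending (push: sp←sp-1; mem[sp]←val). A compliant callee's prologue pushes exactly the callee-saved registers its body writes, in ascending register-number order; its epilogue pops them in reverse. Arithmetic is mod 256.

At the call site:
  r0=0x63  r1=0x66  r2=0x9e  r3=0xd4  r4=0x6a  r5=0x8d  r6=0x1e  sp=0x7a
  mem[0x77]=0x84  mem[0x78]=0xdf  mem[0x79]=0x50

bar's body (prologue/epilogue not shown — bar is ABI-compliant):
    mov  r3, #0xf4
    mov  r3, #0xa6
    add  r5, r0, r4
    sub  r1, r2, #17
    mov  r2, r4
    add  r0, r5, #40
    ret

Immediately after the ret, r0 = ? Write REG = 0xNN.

prologue: push r1 → mem[0x79]=0x66, sp=0x79
prologue: push r2 → mem[0x78]=0x9e, sp=0x78
prologue: push r3 → mem[0x77]=0xd4, sp=0x77
prologue: push r5 → mem[0x76]=0x8d, sp=0x76
body[0] mov  r3, #0xf4 → r3=0xf4
body[1] mov  r3, #0xa6 → r3=0xa6
body[2] add  r5, r0, r4 → r5=0xcd
body[3] sub  r1, r2, #17 → r1=0x8d
body[4] mov  r2, r4 → r2=0x6a
body[5] add  r0, r5, #40 → r0=0xf5
epilogue: pop r5=0x8d, sp=0x77
epilogue: pop r3=0xd4, sp=0x78
epilogue: pop r2=0x9e, sp=0x79
epilogue: pop r1=0x66, sp=0x7a
r0 is caller-saved → body value

REG = 0xf5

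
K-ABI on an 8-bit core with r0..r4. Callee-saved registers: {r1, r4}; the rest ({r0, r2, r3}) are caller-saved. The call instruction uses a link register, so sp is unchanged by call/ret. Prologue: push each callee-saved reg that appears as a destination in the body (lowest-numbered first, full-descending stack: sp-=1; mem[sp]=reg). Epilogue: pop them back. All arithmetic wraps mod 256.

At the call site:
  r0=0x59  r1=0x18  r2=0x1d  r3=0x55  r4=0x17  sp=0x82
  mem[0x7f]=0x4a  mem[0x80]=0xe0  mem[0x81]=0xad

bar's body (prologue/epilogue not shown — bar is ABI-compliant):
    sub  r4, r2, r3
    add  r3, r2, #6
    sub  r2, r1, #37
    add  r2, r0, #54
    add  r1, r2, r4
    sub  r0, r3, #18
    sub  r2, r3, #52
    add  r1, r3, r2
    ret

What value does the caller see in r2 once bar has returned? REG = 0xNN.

REG = 0xef

prologue: push r1 -> mem[0x81]=0x18, sp=0x81
prologue: push r4 -> mem[0x80]=0x17, sp=0x80
body[0] sub  r4, r2, r3 -> r4=0xc8
body[1] add  r3, r2, #6 -> r3=0x23
body[2] sub  r2, r1, #37 -> r2=0xf3
body[3] add  r2, r0, #54 -> r2=0x8f
body[4] add  r1, r2, r4 -> r1=0x57
body[5] sub  r0, r3, #18 -> r0=0x11
body[6] sub  r2, r3, #52 -> r2=0xef
body[7] add  r1, r3, r2 -> r1=0x12
epilogue: pop r4=0x17, sp=0x81
epilogue: pop r1=0x18, sp=0x82
r2 is caller-saved -> body value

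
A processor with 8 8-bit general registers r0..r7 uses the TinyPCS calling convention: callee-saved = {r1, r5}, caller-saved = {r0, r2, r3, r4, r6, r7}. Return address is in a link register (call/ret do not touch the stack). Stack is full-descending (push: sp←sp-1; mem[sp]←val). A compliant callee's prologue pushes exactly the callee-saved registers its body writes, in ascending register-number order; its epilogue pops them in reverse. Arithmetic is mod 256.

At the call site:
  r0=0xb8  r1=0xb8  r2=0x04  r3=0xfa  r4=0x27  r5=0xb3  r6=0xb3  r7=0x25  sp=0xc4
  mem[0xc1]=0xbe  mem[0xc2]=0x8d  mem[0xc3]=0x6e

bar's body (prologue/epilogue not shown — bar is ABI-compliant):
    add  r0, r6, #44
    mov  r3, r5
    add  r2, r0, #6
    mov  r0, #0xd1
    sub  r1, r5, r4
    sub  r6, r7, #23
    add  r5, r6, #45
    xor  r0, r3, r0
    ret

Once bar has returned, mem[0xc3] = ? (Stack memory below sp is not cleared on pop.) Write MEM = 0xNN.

prologue: push r1 -> mem[0xc3]=0xb8, sp=0xc3
prologue: push r5 -> mem[0xc2]=0xb3, sp=0xc2
body[0] add  r0, r6, #44 -> r0=0xdf
body[1] mov  r3, r5 -> r3=0xb3
body[2] add  r2, r0, #6 -> r2=0xe5
body[3] mov  r0, #0xd1 -> r0=0xd1
body[4] sub  r1, r5, r4 -> r1=0x8c
body[5] sub  r6, r7, #23 -> r6=0x0e
body[6] add  r5, r6, #45 -> r5=0x3b
body[7] xor  r0, r3, r0 -> r0=0x62
epilogue: pop r5=0xb3, sp=0xc3
epilogue: pop r1=0xb8, sp=0xc4
prologue pushed ['r1', 'r5'] at ['0xc3', '0xc2']

MEM = 0xb8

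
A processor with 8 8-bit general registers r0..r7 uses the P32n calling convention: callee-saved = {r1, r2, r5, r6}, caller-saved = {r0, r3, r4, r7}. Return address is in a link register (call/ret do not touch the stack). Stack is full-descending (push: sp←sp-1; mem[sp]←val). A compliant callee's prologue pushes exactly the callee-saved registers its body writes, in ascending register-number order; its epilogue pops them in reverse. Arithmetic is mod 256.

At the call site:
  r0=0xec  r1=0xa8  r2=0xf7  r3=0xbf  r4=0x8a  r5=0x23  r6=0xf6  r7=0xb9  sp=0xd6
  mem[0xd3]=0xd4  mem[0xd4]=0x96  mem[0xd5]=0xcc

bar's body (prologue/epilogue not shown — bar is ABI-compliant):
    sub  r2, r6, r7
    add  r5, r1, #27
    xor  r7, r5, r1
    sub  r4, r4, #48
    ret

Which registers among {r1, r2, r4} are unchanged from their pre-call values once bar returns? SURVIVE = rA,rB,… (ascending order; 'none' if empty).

SURVIVE = r1,r2

prologue: push r2 → mem[0xd5]=0xf7, sp=0xd5
prologue: push r5 → mem[0xd4]=0x23, sp=0xd4
body[0] sub  r2, r6, r7 → r2=0x3d
body[1] add  r5, r1, #27 → r5=0xc3
body[2] xor  r7, r5, r1 → r7=0x6b
body[3] sub  r4, r4, #48 → r4=0x5a
epilogue: pop r5=0x23, sp=0xd5
epilogue: pop r2=0xf7, sp=0xd6
r1: callee-saved, written=False
r2: callee-saved, written=True
r4: caller-saved, written=True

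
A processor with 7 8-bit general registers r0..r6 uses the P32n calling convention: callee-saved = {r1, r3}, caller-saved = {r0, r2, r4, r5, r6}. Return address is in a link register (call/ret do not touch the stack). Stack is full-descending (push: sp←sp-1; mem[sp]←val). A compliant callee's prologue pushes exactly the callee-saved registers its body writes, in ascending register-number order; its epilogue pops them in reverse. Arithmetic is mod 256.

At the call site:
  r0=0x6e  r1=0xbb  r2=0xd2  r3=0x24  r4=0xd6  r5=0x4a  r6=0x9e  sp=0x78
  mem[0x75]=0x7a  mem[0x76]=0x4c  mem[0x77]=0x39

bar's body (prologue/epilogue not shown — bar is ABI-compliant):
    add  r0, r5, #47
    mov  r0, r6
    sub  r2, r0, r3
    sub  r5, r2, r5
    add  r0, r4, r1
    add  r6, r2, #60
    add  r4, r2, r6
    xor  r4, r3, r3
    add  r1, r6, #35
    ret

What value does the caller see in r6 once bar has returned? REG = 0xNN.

REG = 0xb6

prologue: push r1 → mem[0x77]=0xbb, sp=0x77
body[0] add  r0, r5, #47 → r0=0x79
body[1] mov  r0, r6 → r0=0x9e
body[2] sub  r2, r0, r3 → r2=0x7a
body[3] sub  r5, r2, r5 → r5=0x30
body[4] add  r0, r4, r1 → r0=0x91
body[5] add  r6, r2, #60 → r6=0xb6
body[6] add  r4, r2, r6 → r4=0x30
body[7] xor  r4, r3, r3 → r4=0x00
body[8] add  r1, r6, #35 → r1=0xd9
epilogue: pop r1=0xbb, sp=0x78
r6 is caller-saved → body value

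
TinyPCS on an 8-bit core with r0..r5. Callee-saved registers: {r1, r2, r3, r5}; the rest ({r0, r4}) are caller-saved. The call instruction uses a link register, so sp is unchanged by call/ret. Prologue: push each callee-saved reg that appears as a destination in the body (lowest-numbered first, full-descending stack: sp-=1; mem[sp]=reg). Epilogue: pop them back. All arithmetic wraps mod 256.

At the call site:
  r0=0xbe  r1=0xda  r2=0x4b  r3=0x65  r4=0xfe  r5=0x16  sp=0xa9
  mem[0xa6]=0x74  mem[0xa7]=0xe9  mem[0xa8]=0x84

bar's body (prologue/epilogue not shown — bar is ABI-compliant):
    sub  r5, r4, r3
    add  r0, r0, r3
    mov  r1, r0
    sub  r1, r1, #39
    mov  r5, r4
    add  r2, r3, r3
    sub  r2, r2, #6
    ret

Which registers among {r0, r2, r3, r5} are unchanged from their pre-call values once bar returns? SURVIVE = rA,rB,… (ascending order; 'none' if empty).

SURVIVE = r2,r3,r5

prologue: push r1 → mem[0xa8]=0xda, sp=0xa8
prologue: push r2 → mem[0xa7]=0x4b, sp=0xa7
prologue: push r5 → mem[0xa6]=0x16, sp=0xa6
body[0] sub  r5, r4, r3 → r5=0x99
body[1] add  r0, r0, r3 → r0=0x23
body[2] mov  r1, r0 → r1=0x23
body[3] sub  r1, r1, #39 → r1=0xfc
body[4] mov  r5, r4 → r5=0xfe
body[5] add  r2, r3, r3 → r2=0xca
body[6] sub  r2, r2, #6 → r2=0xc4
epilogue: pop r5=0x16, sp=0xa7
epilogue: pop r2=0x4b, sp=0xa8
epilogue: pop r1=0xda, sp=0xa9
r0: caller-saved, written=True
r2: callee-saved, written=True
r3: callee-saved, written=False
r5: callee-saved, written=True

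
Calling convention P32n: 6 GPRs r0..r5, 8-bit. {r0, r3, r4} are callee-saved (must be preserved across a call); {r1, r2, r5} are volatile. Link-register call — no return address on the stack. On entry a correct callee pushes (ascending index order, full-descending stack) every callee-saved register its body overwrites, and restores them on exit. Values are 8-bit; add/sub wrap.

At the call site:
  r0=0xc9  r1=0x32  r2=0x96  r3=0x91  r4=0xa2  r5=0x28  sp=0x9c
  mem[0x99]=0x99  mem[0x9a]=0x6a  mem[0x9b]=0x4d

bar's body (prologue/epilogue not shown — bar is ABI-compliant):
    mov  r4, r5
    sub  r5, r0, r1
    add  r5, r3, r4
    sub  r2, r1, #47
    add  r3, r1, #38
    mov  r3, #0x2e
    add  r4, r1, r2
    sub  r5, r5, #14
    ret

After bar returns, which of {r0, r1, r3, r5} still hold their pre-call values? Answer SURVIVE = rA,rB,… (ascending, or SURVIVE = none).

prologue: push r3 → mem[0x9b]=0x91, sp=0x9b
prologue: push r4 → mem[0x9a]=0xa2, sp=0x9a
body[0] mov  r4, r5 → r4=0x28
body[1] sub  r5, r0, r1 → r5=0x97
body[2] add  r5, r3, r4 → r5=0xb9
body[3] sub  r2, r1, #47 → r2=0x03
body[4] add  r3, r1, #38 → r3=0x58
body[5] mov  r3, #0x2e → r3=0x2e
body[6] add  r4, r1, r2 → r4=0x35
body[7] sub  r5, r5, #14 → r5=0xab
epilogue: pop r4=0xa2, sp=0x9b
epilogue: pop r3=0x91, sp=0x9c
r0: callee-saved, written=False
r1: caller-saved, written=False
r3: callee-saved, written=True
r5: caller-saved, written=True

SURVIVE = r0,r1,r3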